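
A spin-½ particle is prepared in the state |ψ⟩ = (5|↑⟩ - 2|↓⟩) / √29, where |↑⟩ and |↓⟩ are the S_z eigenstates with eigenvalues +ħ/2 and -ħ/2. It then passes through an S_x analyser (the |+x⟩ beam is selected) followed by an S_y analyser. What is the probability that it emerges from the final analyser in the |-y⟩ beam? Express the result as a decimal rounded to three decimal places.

0.078

First analyser (S_x): P(|+x⟩) = |⟨+x|ψ⟩|² = 9/58.
After stage 1 the state is |+x⟩; P(|-y⟩) = |⟨-y|+x⟩|² = 1/2.
Joint probability = 9/58 × 1/2 = 0.078.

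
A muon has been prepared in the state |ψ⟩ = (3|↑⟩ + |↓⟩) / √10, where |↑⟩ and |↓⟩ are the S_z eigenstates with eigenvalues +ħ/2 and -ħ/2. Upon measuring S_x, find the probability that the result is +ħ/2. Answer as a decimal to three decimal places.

|+x⟩ = (|↑⟩ + |↓⟩)/√2, so ⟨+x|ψ⟩ = (4) / (√2·√10).
P = |4|² / 20 = 16/20.

0.800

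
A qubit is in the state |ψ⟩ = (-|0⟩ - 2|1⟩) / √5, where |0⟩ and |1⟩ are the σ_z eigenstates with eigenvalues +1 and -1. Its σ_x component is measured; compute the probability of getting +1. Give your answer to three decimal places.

0.900

|+x⟩ = (|0⟩ + |1⟩)/√2, so ⟨+x|ψ⟩ = (-3) / (√2·√5).
P = |-3|² / 10 = 9/10.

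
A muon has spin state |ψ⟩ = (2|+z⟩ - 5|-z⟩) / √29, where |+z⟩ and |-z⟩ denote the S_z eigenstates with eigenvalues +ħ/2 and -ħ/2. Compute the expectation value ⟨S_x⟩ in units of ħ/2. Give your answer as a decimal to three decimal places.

-0.690

⟨σ_x⟩ = 2 Re(a* b)/(|a|²+|b|²) with a = 2, b = -5.
a* b = -10, so ⟨σ_x⟩ = -20/29.
⟨S_x⟩ = (ħ/2)·⟨σ_x⟩.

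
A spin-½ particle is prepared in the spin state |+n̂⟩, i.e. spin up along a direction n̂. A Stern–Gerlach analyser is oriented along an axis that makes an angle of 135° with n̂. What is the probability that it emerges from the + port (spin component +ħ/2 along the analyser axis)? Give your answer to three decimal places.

For spin-½, the probability of finding spin-up along an axis at angle θ to the initial spin direction is cos²(θ/2); spin-down is sin²(θ/2).
θ = 135°, so P = cos²(67.5°) ≈ 0.146.

0.146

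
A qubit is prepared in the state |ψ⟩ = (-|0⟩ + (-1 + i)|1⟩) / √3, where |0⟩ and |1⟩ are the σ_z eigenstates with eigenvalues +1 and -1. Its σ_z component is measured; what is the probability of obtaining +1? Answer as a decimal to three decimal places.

0.333

The +1 outcome corresponds to |0⟩. Its amplitude in |ψ⟩ is -1/√3.
P = |-1|² / 3 = 1/3.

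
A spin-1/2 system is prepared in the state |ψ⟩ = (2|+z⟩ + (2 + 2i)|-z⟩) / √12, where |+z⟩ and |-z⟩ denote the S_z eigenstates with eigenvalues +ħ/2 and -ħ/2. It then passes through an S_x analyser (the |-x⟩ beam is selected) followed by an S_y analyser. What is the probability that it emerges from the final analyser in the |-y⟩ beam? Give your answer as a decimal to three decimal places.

First analyser (S_x): P(|-x⟩) = |⟨-x|ψ⟩|² = 4/24.
After stage 1 the state is |-x⟩; P(|-y⟩) = |⟨-y|-x⟩|² = 1/2.
Joint probability = 4/24 × 1/2 = 0.083.

0.083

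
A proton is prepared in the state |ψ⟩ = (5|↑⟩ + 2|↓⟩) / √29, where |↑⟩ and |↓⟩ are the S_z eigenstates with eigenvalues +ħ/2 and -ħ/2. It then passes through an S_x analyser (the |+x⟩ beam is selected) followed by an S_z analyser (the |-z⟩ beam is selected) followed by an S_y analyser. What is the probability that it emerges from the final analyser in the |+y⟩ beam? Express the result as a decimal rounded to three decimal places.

0.211

First analyser (S_x): P(|+x⟩) = |⟨+x|ψ⟩|² = 49/58.
After stage 1 the state is |+x⟩; P(|-z⟩) = |⟨-z|+x⟩|² = 1/2.
After stage 2 the state is |-z⟩; P(|+y⟩) = |⟨+y|-z⟩|² = 1/2.
Joint probability = 49/58 × 1/2 × 1/2 = 0.211.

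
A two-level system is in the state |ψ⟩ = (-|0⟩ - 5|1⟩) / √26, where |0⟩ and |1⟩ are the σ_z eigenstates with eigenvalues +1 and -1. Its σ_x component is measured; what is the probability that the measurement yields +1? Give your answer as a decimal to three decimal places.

|+x⟩ = (|0⟩ + |1⟩)/√2, so ⟨+x|ψ⟩ = (-6) / (√2·√26).
P = |-6|² / 52 = 36/52.

0.692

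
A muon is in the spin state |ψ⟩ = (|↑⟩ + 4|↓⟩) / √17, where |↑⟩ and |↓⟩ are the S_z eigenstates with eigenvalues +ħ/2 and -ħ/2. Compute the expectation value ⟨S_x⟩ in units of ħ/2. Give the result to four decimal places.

0.4706

⟨σ_x⟩ = 2 Re(a* b)/(|a|²+|b|²) with a = 1, b = 4.
a* b = 4, so ⟨σ_x⟩ = 8/17.
⟨S_x⟩ = (ħ/2)·⟨σ_x⟩.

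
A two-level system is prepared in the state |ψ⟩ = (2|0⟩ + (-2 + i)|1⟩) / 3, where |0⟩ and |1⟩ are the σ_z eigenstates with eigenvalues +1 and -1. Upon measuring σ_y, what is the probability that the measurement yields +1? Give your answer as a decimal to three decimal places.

0.722

|+y⟩ = (|0⟩ + i|1⟩)/√2, so ⟨+y|ψ⟩ = (3 + 2i) / (√2·3).
P = |3 + 2i|² / 18 = 13/18.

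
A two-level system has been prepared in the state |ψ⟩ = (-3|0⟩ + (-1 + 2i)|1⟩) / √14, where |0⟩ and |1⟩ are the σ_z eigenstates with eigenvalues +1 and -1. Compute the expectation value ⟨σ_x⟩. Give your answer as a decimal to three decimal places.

⟨σ_x⟩ = 2 Re(a* b)/(|a|²+|b|²) with a = -3, b = (-1 + 2i).
a* b = (3 - 6i), so ⟨σ_x⟩ = 6/14.

0.429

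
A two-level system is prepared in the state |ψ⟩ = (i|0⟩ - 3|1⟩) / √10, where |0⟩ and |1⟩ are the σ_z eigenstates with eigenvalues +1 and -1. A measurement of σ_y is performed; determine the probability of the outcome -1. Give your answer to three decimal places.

0.200

|-y⟩ = (|0⟩ - i|1⟩)/√2, so ⟨-y|ψ⟩ = (-2i) / (√2·√10).
P = |-2i|² / 20 = 4/20.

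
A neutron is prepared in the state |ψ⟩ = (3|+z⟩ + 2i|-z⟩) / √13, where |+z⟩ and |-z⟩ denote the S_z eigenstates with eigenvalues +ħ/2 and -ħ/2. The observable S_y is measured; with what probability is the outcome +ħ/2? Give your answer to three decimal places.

0.962

|+y⟩ = (|+z⟩ + i|-z⟩)/√2, so ⟨+y|ψ⟩ = (5) / (√2·√13).
P = |5|² / 26 = 25/26.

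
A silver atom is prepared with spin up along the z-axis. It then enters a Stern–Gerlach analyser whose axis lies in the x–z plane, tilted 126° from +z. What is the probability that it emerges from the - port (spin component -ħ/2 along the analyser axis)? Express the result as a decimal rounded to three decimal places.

For spin-½, the probability of finding spin-up along an axis at angle θ to the initial spin direction is cos²(θ/2); spin-down is sin²(θ/2).
θ = 126°, so P = sin²(63°) ≈ 0.794.

0.794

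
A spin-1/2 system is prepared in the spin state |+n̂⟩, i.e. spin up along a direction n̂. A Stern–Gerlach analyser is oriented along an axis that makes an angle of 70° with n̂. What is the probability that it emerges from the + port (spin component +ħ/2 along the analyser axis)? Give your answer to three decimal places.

0.671

For spin-½, the probability of finding spin-up along an axis at angle θ to the initial spin direction is cos²(θ/2); spin-down is sin²(θ/2).
θ = 70°, so P = cos²(35°) ≈ 0.671.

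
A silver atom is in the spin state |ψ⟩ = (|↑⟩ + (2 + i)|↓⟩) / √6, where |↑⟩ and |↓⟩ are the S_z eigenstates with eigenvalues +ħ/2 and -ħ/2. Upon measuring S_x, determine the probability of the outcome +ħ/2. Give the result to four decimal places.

|+x⟩ = (|↑⟩ + |↓⟩)/√2, so ⟨+x|ψ⟩ = (3 + i) / (√2·√6).
P = |3 + i|² / 12 = 10/12.

0.8333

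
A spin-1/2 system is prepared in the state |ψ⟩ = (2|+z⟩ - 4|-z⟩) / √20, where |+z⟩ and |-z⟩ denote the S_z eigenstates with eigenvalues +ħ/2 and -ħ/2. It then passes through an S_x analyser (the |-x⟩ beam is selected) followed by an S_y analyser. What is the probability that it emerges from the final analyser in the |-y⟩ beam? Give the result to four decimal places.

0.4500

First analyser (S_x): P(|-x⟩) = |⟨-x|ψ⟩|² = 36/40.
After stage 1 the state is |-x⟩; P(|-y⟩) = |⟨-y|-x⟩|² = 1/2.
Joint probability = 36/40 × 1/2 = 0.4500.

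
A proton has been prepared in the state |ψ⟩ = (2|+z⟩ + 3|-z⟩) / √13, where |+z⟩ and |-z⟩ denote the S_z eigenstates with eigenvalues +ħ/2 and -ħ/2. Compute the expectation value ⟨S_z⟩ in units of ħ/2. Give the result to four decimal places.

⟨σ_z⟩ = |a|² - |b|² divided by |a|²+|b|², with a, b the |+z⟩, |-z⟩ amplitudes.
= (4 - 9)/13 = -5/13.
⟨S_z⟩ = (ħ/2)·⟨σ_z⟩.

-0.3846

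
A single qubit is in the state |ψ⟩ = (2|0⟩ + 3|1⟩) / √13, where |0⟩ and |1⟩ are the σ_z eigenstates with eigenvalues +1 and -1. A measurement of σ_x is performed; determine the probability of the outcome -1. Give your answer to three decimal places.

0.038

|-x⟩ = (|0⟩ - |1⟩)/√2, so ⟨-x|ψ⟩ = (-1) / (√2·√13).
P = |-1|² / 26 = 1/26.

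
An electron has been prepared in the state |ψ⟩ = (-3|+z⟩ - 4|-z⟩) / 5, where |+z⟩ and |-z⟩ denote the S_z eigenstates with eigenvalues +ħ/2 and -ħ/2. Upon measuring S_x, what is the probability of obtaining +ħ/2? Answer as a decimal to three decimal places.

0.980

|+x⟩ = (|+z⟩ + |-z⟩)/√2, so ⟨+x|ψ⟩ = (-7) / (√2·5).
P = |-7|² / 50 = 49/50.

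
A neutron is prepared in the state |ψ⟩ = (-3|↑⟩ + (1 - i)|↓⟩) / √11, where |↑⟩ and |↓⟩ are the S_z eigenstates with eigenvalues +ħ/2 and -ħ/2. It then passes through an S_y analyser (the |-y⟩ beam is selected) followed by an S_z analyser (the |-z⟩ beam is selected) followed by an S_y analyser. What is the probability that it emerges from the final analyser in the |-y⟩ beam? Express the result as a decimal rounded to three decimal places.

0.057

First analyser (S_y): P(|-y⟩) = |⟨-y|ψ⟩|² = 5/22.
After stage 1 the state is |-y⟩; P(|-z⟩) = |⟨-z|-y⟩|² = 1/2.
After stage 2 the state is |-z⟩; P(|-y⟩) = |⟨-y|-z⟩|² = 1/2.
Joint probability = 5/22 × 1/2 × 1/2 = 0.057.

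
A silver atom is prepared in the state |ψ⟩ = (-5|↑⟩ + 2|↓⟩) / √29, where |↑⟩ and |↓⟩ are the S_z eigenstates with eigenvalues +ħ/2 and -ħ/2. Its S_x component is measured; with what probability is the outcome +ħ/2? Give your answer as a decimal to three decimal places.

0.155

|+x⟩ = (|↑⟩ + |↓⟩)/√2, so ⟨+x|ψ⟩ = (-3) / (√2·√29).
P = |-3|² / 58 = 9/58.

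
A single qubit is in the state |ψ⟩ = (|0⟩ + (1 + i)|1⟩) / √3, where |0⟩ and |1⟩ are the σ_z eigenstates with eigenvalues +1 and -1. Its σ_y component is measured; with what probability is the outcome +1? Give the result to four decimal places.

|+y⟩ = (|0⟩ + i|1⟩)/√2, so ⟨+y|ψ⟩ = (2 - i) / (√2·√3).
P = |2 - i|² / 6 = 5/6.

0.8333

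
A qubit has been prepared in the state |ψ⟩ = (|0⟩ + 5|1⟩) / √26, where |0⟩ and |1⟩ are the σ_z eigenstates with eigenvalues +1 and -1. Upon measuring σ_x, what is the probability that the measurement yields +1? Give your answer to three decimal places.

0.692

|+x⟩ = (|0⟩ + |1⟩)/√2, so ⟨+x|ψ⟩ = (6) / (√2·√26).
P = |6|² / 52 = 36/52.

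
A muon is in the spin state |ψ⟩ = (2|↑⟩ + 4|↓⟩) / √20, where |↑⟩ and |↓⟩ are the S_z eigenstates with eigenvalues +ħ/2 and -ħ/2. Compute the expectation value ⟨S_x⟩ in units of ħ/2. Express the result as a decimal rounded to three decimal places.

⟨σ_x⟩ = 2 Re(a* b)/(|a|²+|b|²) with a = 2, b = 4.
a* b = 8, so ⟨σ_x⟩ = 16/20.
⟨S_x⟩ = (ħ/2)·⟨σ_x⟩.

0.800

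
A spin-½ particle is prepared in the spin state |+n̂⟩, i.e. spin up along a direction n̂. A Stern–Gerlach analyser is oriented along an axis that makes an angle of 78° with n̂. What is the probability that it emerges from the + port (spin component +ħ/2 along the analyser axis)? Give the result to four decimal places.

For spin-½, the probability of finding spin-up along an axis at angle θ to the initial spin direction is cos²(θ/2); spin-down is sin²(θ/2).
θ = 78°, so P = cos²(39°) ≈ 0.6040.

0.6040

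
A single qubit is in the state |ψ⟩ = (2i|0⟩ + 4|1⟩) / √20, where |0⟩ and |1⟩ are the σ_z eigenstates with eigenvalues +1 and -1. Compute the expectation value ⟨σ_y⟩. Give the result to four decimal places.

-0.8000

⟨σ_y⟩ = 2 Im(a* b)/(|a|²+|b|²) with a = 2i, b = 4.
a* b = -8i, so ⟨σ_y⟩ = -16/20.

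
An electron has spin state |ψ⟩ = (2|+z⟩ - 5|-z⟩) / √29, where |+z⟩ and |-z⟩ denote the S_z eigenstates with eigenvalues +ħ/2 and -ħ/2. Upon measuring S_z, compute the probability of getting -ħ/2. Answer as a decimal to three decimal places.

0.862

The -ħ/2 outcome corresponds to |-z⟩. Its amplitude in |ψ⟩ is -5/√29.
P = |-5|² / 29 = 25/29.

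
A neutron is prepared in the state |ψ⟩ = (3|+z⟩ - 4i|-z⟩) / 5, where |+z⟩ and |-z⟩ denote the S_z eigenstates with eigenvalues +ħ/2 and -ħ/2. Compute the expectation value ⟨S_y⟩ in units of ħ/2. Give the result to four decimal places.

-0.9600

⟨σ_y⟩ = 2 Im(a* b)/(|a|²+|b|²) with a = 3, b = -4i.
a* b = -12i, so ⟨σ_y⟩ = -24/25.
⟨S_y⟩ = (ħ/2)·⟨σ_y⟩.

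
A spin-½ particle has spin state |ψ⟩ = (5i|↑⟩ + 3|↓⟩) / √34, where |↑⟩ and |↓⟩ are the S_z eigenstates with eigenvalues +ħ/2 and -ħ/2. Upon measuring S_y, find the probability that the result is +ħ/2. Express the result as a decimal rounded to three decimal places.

|+y⟩ = (|↑⟩ + i|↓⟩)/√2, so ⟨+y|ψ⟩ = (2i) / (√2·√34).
P = |2i|² / 68 = 4/68.

0.059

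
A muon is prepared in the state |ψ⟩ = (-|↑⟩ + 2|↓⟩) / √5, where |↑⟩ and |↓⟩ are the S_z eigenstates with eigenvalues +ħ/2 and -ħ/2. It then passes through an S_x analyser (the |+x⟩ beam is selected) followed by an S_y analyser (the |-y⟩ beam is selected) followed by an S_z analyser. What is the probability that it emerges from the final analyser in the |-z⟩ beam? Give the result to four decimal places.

First analyser (S_x): P(|+x⟩) = |⟨+x|ψ⟩|² = 1/10.
After stage 1 the state is |+x⟩; P(|-y⟩) = |⟨-y|+x⟩|² = 1/2.
After stage 2 the state is |-y⟩; P(|-z⟩) = |⟨-z|-y⟩|² = 1/2.
Joint probability = 1/10 × 1/2 × 1/2 = 0.0250.

0.0250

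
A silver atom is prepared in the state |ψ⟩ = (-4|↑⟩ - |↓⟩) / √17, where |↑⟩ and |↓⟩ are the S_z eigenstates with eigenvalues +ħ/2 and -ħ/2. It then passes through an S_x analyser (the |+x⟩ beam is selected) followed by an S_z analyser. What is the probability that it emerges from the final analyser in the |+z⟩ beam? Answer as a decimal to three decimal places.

0.368

First analyser (S_x): P(|+x⟩) = |⟨+x|ψ⟩|² = 25/34.
After stage 1 the state is |+x⟩; P(|+z⟩) = |⟨+z|+x⟩|² = 1/2.
Joint probability = 25/34 × 1/2 = 0.368.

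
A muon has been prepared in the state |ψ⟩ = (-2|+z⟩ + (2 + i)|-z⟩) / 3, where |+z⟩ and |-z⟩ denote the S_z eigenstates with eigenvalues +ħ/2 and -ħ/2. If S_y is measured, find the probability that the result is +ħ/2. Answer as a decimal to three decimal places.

|+y⟩ = (|+z⟩ + i|-z⟩)/√2, so ⟨+y|ψ⟩ = (-1 - 2i) / (√2·3).
P = |-1 - 2i|² / 18 = 5/18.

0.278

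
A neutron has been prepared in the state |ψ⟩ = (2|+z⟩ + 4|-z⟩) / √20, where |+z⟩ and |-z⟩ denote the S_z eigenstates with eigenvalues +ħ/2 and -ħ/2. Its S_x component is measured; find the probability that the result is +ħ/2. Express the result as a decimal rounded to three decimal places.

|+x⟩ = (|+z⟩ + |-z⟩)/√2, so ⟨+x|ψ⟩ = (6) / (√2·√20).
P = |6|² / 40 = 36/40.

0.900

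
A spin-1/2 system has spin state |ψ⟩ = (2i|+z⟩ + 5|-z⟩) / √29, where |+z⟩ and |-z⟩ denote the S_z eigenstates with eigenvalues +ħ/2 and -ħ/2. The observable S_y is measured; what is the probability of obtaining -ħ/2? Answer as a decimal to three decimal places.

0.845

|-y⟩ = (|+z⟩ - i|-z⟩)/√2, so ⟨-y|ψ⟩ = (7i) / (√2·√29).
P = |7i|² / 58 = 49/58.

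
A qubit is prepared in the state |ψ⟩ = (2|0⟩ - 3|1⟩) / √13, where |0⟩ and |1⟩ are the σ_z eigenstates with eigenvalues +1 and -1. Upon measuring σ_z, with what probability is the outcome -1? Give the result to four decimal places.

The -1 outcome corresponds to |1⟩. Its amplitude in |ψ⟩ is -3/√13.
P = |-3|² / 13 = 9/13.

0.6923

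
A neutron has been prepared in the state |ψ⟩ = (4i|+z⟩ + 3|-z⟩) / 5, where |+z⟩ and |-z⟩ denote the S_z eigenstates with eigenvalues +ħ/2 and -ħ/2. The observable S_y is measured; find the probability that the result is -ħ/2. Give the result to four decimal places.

|-y⟩ = (|+z⟩ - i|-z⟩)/√2, so ⟨-y|ψ⟩ = (7i) / (√2·5).
P = |7i|² / 50 = 49/50.

0.9800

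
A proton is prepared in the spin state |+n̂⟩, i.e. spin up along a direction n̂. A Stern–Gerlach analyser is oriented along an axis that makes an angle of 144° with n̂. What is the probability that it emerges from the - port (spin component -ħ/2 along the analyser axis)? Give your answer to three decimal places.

0.905

For spin-½, the probability of finding spin-up along an axis at angle θ to the initial spin direction is cos²(θ/2); spin-down is sin²(θ/2).
θ = 144°, so P = sin²(72°) ≈ 0.905.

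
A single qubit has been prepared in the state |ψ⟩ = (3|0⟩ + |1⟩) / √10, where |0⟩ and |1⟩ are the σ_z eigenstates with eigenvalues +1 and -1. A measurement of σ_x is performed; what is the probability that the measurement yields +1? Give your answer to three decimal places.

|+x⟩ = (|0⟩ + |1⟩)/√2, so ⟨+x|ψ⟩ = (4) / (√2·√10).
P = |4|² / 20 = 16/20.

0.800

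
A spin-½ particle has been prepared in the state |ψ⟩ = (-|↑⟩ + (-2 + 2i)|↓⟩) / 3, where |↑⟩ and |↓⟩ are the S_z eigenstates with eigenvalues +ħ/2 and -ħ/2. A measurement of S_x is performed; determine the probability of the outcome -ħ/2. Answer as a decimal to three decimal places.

|-x⟩ = (|↑⟩ - |↓⟩)/√2, so ⟨-x|ψ⟩ = (1 - 2i) / (√2·3).
P = |1 - 2i|² / 18 = 5/18.

0.278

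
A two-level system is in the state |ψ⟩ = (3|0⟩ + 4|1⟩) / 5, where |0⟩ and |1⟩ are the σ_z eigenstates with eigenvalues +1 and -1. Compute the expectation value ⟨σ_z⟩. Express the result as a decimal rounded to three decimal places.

⟨σ_z⟩ = |a|² - |b|² divided by |a|²+|b|², with a, b the |0⟩, |1⟩ amplitudes.
= (9 - 16)/25 = -7/25.

-0.280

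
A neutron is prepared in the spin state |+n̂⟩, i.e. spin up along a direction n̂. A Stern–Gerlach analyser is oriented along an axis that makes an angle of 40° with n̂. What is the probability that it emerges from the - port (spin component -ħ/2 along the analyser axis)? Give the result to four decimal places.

For spin-½, the probability of finding spin-up along an axis at angle θ to the initial spin direction is cos²(θ/2); spin-down is sin²(θ/2).
θ = 40°, so P = sin²(20°) ≈ 0.1170.

0.1170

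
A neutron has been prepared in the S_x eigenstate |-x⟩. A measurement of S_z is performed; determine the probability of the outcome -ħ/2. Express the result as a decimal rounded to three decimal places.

0.500

In the S_z basis, |-x⟩ = (|↑⟩ - |↓⟩)/√2 and |-z⟩ = |↓⟩.
|⟨-z|-x⟩|² = 1/2.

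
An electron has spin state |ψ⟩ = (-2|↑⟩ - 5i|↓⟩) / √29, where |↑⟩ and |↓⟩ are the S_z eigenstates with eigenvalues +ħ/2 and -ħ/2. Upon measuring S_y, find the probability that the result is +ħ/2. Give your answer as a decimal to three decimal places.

0.845

|+y⟩ = (|↑⟩ + i|↓⟩)/√2, so ⟨+y|ψ⟩ = (-7) / (√2·√29).
P = |-7|² / 58 = 49/58.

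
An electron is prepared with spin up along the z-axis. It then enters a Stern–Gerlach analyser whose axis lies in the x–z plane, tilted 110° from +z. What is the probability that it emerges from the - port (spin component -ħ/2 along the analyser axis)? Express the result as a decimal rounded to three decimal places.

For spin-½, the probability of finding spin-up along an axis at angle θ to the initial spin direction is cos²(θ/2); spin-down is sin²(θ/2).
θ = 110°, so P = sin²(55°) ≈ 0.671.

0.671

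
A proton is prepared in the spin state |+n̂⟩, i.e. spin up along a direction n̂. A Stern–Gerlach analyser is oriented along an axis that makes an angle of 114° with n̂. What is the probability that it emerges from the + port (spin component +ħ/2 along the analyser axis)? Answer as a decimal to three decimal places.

For spin-½, the probability of finding spin-up along an axis at angle θ to the initial spin direction is cos²(θ/2); spin-down is sin²(θ/2).
θ = 114°, so P = cos²(57°) ≈ 0.297.

0.297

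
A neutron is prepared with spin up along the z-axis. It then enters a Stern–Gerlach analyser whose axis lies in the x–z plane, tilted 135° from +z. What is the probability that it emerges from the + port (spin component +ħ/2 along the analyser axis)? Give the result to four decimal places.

For spin-½, the probability of finding spin-up along an axis at angle θ to the initial spin direction is cos²(θ/2); spin-down is sin²(θ/2).
θ = 135°, so P = cos²(67.5°) ≈ 0.1464.

0.1464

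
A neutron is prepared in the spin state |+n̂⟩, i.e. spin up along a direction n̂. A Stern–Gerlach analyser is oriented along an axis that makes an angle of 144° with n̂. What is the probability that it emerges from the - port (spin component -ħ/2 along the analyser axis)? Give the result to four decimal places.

0.9045

For spin-½, the probability of finding spin-up along an axis at angle θ to the initial spin direction is cos²(θ/2); spin-down is sin²(θ/2).
θ = 144°, so P = sin²(72°) ≈ 0.9045.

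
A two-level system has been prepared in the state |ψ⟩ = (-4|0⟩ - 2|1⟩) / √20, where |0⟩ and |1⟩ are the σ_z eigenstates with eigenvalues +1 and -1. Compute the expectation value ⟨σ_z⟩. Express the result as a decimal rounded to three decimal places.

⟨σ_z⟩ = |a|² - |b|² divided by |a|²+|b|², with a, b the |0⟩, |1⟩ amplitudes.
= (16 - 4)/20 = 12/20.

0.600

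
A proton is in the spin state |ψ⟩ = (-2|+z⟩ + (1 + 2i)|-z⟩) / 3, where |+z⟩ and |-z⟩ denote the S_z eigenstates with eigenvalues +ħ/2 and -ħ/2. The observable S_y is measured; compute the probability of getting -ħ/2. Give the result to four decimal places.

0.9444

|-y⟩ = (|+z⟩ - i|-z⟩)/√2, so ⟨-y|ψ⟩ = (-4 + i) / (√2·3).
P = |-4 + i|² / 18 = 17/18.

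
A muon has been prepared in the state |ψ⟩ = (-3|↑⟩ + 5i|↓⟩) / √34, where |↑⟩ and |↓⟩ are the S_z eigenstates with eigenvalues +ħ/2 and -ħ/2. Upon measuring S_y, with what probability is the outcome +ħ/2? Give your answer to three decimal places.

|+y⟩ = (|↑⟩ + i|↓⟩)/√2, so ⟨+y|ψ⟩ = (2) / (√2·√34).
P = |2|² / 68 = 4/68.

0.059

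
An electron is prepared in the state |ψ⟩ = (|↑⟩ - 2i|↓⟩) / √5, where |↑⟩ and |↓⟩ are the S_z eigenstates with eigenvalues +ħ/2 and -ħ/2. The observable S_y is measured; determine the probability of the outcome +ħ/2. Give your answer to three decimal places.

|+y⟩ = (|↑⟩ + i|↓⟩)/√2, so ⟨+y|ψ⟩ = (-1) / (√2·√5).
P = |-1|² / 10 = 1/10.

0.100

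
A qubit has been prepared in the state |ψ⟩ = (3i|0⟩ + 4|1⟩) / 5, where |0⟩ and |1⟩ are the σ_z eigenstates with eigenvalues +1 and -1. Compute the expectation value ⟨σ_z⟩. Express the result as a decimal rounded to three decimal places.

-0.280

⟨σ_z⟩ = |a|² - |b|² divided by |a|²+|b|², with a, b the |0⟩, |1⟩ amplitudes.
= (9 - 16)/25 = -7/25.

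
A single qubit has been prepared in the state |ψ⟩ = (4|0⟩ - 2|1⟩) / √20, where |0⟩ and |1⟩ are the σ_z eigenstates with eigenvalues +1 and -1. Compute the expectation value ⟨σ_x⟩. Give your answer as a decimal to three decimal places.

⟨σ_x⟩ = 2 Re(a* b)/(|a|²+|b|²) with a = 4, b = -2.
a* b = -8, so ⟨σ_x⟩ = -16/20.

-0.800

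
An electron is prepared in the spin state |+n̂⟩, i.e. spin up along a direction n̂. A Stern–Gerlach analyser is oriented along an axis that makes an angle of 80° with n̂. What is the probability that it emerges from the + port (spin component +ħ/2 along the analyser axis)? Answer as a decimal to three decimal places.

For spin-½, the probability of finding spin-up along an axis at angle θ to the initial spin direction is cos²(θ/2); spin-down is sin²(θ/2).
θ = 80°, so P = cos²(40°) ≈ 0.587.

0.587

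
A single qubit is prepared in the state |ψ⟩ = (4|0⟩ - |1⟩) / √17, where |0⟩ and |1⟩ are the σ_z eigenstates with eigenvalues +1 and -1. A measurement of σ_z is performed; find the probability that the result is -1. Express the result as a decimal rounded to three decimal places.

The -1 outcome corresponds to |1⟩. Its amplitude in |ψ⟩ is -1/√17.
P = |-1|² / 17 = 1/17.

0.059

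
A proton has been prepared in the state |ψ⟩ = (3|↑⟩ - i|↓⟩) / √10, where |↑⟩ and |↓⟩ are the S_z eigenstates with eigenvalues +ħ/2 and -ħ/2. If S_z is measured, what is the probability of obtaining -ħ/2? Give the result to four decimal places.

0.1000

The -ħ/2 outcome corresponds to |↓⟩. Its amplitude in |ψ⟩ is -i/√10.
P = |-i|² / 10 = 1/10.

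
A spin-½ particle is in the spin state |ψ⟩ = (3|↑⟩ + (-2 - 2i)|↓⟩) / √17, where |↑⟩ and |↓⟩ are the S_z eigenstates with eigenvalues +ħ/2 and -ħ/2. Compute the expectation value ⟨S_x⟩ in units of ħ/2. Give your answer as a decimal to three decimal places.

⟨σ_x⟩ = 2 Re(a* b)/(|a|²+|b|²) with a = 3, b = (-2 - 2i).
a* b = (-6 - 6i), so ⟨σ_x⟩ = -12/17.
⟨S_x⟩ = (ħ/2)·⟨σ_x⟩.

-0.706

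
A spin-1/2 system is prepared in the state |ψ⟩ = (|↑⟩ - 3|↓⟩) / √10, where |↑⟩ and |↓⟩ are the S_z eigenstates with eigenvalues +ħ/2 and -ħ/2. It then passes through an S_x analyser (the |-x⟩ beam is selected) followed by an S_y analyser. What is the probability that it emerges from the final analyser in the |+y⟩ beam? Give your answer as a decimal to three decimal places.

First analyser (S_x): P(|-x⟩) = |⟨-x|ψ⟩|² = 16/20.
After stage 1 the state is |-x⟩; P(|+y⟩) = |⟨+y|-x⟩|² = 1/2.
Joint probability = 16/20 × 1/2 = 0.400.

0.400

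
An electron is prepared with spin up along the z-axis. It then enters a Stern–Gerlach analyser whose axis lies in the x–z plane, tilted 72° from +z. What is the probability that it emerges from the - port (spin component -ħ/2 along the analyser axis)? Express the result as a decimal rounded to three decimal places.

0.345

For spin-½, the probability of finding spin-up along an axis at angle θ to the initial spin direction is cos²(θ/2); spin-down is sin²(θ/2).
θ = 72°, so P = sin²(36°) ≈ 0.345.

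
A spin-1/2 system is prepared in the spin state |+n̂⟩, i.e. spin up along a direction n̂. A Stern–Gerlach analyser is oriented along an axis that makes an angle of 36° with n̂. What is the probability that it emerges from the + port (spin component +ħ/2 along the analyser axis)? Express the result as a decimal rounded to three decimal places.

0.905

For spin-½, the probability of finding spin-up along an axis at angle θ to the initial spin direction is cos²(θ/2); spin-down is sin²(θ/2).
θ = 36°, so P = cos²(18°) ≈ 0.905.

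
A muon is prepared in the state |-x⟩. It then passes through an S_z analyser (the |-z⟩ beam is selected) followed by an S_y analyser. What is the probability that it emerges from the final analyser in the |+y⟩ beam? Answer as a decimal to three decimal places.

0.250

First analyser (S_z): from |-x⟩, P(|-z⟩) = 1/2.
After stage 1 the state is |-z⟩; P(|+y⟩) = |⟨+y|-z⟩|² = 1/2.
Joint probability = 1/2 × 1/2 = 0.250.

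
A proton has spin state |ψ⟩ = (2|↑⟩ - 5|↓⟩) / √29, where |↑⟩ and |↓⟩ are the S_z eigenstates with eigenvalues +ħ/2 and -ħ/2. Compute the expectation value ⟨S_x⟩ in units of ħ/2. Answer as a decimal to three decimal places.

-0.690

⟨σ_x⟩ = 2 Re(a* b)/(|a|²+|b|²) with a = 2, b = -5.
a* b = -10, so ⟨σ_x⟩ = -20/29.
⟨S_x⟩ = (ħ/2)·⟨σ_x⟩.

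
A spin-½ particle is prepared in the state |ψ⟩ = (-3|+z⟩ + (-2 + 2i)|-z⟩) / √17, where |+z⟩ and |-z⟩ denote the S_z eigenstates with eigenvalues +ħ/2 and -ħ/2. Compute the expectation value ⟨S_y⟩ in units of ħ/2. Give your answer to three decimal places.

⟨σ_y⟩ = 2 Im(a* b)/(|a|²+|b|²) with a = -3, b = (-2 + 2i).
a* b = (6 - 6i), so ⟨σ_y⟩ = -12/17.
⟨S_y⟩ = (ħ/2)·⟨σ_y⟩.

-0.706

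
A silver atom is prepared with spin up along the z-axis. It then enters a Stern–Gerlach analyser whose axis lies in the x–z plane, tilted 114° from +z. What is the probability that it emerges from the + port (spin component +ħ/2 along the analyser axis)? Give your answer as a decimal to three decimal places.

0.297

For spin-½, the probability of finding spin-up along an axis at angle θ to the initial spin direction is cos²(θ/2); spin-down is sin²(θ/2).
θ = 114°, so P = cos²(57°) ≈ 0.297.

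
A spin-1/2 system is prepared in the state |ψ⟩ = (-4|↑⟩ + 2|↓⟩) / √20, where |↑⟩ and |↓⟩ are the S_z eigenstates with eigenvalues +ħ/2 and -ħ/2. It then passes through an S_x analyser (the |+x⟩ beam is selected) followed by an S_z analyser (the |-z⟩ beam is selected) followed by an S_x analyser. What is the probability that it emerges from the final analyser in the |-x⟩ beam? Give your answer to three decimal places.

First analyser (S_x): P(|+x⟩) = |⟨+x|ψ⟩|² = 4/40.
After stage 1 the state is |+x⟩; P(|-z⟩) = |⟨-z|+x⟩|² = 1/2.
After stage 2 the state is |-z⟩; P(|-x⟩) = |⟨-x|-z⟩|² = 1/2.
Joint probability = 4/40 × 1/2 × 1/2 = 0.025.

0.025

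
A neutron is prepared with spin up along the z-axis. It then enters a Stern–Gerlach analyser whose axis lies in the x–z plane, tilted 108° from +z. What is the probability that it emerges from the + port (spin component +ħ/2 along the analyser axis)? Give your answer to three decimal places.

For spin-½, the probability of finding spin-up along an axis at angle θ to the initial spin direction is cos²(θ/2); spin-down is sin²(θ/2).
θ = 108°, so P = cos²(54°) ≈ 0.345.

0.345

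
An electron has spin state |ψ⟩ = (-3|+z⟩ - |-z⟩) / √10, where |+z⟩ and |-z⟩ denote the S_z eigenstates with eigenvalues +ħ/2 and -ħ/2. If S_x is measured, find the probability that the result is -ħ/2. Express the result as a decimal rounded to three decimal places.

0.200

|-x⟩ = (|+z⟩ - |-z⟩)/√2, so ⟨-x|ψ⟩ = (-2) / (√2·√10).
P = |-2|² / 20 = 4/20.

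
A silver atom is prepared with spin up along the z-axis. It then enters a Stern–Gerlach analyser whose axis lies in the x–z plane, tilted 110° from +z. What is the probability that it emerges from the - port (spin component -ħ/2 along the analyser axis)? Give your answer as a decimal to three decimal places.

For spin-½, the probability of finding spin-up along an axis at angle θ to the initial spin direction is cos²(θ/2); spin-down is sin²(θ/2).
θ = 110°, so P = sin²(55°) ≈ 0.671.

0.671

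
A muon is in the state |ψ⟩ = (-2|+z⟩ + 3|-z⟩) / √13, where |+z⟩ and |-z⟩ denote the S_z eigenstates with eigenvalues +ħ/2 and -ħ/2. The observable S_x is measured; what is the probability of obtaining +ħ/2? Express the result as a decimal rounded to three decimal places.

0.038

|+x⟩ = (|+z⟩ + |-z⟩)/√2, so ⟨+x|ψ⟩ = (1) / (√2·√13).
P = |1|² / 26 = 1/26.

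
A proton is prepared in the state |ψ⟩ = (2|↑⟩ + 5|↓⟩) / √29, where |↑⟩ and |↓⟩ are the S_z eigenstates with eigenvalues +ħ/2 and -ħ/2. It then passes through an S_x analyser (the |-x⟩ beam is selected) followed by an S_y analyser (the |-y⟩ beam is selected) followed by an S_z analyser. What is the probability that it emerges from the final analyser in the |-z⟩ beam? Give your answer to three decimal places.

0.039

First analyser (S_x): P(|-x⟩) = |⟨-x|ψ⟩|² = 9/58.
After stage 1 the state is |-x⟩; P(|-y⟩) = |⟨-y|-x⟩|² = 1/2.
After stage 2 the state is |-y⟩; P(|-z⟩) = |⟨-z|-y⟩|² = 1/2.
Joint probability = 9/58 × 1/2 × 1/2 = 0.039.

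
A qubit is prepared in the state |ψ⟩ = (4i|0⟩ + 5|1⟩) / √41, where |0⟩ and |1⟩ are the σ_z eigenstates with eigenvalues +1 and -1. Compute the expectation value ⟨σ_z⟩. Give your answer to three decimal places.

⟨σ_z⟩ = |a|² - |b|² divided by |a|²+|b|², with a, b the |0⟩, |1⟩ amplitudes.
= (16 - 25)/41 = -9/41.

-0.220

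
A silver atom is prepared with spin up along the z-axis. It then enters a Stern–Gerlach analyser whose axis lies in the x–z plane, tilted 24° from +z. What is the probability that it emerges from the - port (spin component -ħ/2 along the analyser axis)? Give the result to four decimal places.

For spin-½, the probability of finding spin-up along an axis at angle θ to the initial spin direction is cos²(θ/2); spin-down is sin²(θ/2).
θ = 24°, so P = sin²(12°) ≈ 0.0432.

0.0432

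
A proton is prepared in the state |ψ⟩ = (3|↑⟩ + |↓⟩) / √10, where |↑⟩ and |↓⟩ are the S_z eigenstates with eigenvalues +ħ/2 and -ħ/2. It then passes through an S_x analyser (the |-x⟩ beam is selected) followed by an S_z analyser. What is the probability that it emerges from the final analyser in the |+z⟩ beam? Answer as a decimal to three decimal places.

0.100

First analyser (S_x): P(|-x⟩) = |⟨-x|ψ⟩|² = 4/20.
After stage 1 the state is |-x⟩; P(|+z⟩) = |⟨+z|-x⟩|² = 1/2.
Joint probability = 4/20 × 1/2 = 0.100.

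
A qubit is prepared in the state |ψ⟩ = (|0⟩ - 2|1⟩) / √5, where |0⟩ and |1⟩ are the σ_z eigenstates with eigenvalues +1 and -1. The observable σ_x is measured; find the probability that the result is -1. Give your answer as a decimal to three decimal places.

0.900

|-x⟩ = (|0⟩ - |1⟩)/√2, so ⟨-x|ψ⟩ = (3) / (√2·√5).
P = |3|² / 10 = 9/10.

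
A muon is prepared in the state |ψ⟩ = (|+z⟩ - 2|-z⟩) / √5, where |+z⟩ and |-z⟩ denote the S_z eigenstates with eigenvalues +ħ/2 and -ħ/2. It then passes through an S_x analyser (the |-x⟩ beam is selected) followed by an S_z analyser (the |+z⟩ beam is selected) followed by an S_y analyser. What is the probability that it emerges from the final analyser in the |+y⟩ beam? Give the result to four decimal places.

0.2250

First analyser (S_x): P(|-x⟩) = |⟨-x|ψ⟩|² = 9/10.
After stage 1 the state is |-x⟩; P(|+z⟩) = |⟨+z|-x⟩|² = 1/2.
After stage 2 the state is |+z⟩; P(|+y⟩) = |⟨+y|+z⟩|² = 1/2.
Joint probability = 9/10 × 1/2 × 1/2 = 0.2250.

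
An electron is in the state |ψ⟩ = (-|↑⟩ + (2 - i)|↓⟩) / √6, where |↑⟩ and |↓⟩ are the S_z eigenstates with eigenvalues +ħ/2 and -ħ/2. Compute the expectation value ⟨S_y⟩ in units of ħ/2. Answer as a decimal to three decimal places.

0.333

⟨σ_y⟩ = 2 Im(a* b)/(|a|²+|b|²) with a = -1, b = (2 - i).
a* b = (-2 + i), so ⟨σ_y⟩ = 2/6.
⟨S_y⟩ = (ħ/2)·⟨σ_y⟩.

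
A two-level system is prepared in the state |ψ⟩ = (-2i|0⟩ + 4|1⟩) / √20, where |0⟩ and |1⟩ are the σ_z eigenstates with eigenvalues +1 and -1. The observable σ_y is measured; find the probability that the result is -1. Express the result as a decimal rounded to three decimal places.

0.100

|-y⟩ = (|0⟩ - i|1⟩)/√2, so ⟨-y|ψ⟩ = (2i) / (√2·√20).
P = |2i|² / 40 = 4/40.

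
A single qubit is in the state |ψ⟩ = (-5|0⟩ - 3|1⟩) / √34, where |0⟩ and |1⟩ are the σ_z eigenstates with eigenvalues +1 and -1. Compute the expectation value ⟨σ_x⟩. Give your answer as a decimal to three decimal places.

⟨σ_x⟩ = 2 Re(a* b)/(|a|²+|b|²) with a = -5, b = -3.
a* b = 15, so ⟨σ_x⟩ = 30/34.

0.882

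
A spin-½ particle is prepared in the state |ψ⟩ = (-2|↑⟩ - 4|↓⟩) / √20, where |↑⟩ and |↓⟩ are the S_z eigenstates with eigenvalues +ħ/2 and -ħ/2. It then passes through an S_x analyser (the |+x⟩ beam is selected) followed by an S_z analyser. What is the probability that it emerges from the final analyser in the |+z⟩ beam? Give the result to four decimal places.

First analyser (S_x): P(|+x⟩) = |⟨+x|ψ⟩|² = 36/40.
After stage 1 the state is |+x⟩; P(|+z⟩) = |⟨+z|+x⟩|² = 1/2.
Joint probability = 36/40 × 1/2 = 0.4500.

0.4500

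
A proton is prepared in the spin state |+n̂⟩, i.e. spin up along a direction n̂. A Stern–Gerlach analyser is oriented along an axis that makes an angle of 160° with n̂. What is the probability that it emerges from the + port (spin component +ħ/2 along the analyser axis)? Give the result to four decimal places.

For spin-½, the probability of finding spin-up along an axis at angle θ to the initial spin direction is cos²(θ/2); spin-down is sin²(θ/2).
θ = 160°, so P = cos²(80°) ≈ 0.0302.

0.0302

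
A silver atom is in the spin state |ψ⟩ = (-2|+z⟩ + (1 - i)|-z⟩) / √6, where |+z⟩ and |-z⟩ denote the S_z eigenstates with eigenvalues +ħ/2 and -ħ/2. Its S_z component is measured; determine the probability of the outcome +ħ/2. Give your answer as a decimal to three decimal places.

0.667

The +ħ/2 outcome corresponds to |+z⟩. Its amplitude in |ψ⟩ is -2/√6.
P = |-2|² / 6 = 4/6.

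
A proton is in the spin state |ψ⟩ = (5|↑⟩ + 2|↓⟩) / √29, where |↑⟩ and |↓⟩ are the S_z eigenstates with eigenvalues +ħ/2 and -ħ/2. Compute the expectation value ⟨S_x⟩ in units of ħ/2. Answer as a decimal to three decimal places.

⟨σ_x⟩ = 2 Re(a* b)/(|a|²+|b|²) with a = 5, b = 2.
a* b = 10, so ⟨σ_x⟩ = 20/29.
⟨S_x⟩ = (ħ/2)·⟨σ_x⟩.

0.690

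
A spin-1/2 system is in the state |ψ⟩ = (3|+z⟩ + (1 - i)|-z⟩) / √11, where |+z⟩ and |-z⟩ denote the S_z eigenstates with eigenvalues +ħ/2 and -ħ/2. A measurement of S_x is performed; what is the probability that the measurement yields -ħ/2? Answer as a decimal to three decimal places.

0.227

|-x⟩ = (|+z⟩ - |-z⟩)/√2, so ⟨-x|ψ⟩ = (2 + i) / (√2·√11).
P = |2 + i|² / 22 = 5/22.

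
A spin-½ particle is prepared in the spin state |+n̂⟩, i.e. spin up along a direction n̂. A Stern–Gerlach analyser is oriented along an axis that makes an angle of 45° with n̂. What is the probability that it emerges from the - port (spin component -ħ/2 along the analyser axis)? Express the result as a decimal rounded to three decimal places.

0.146

For spin-½, the probability of finding spin-up along an axis at angle θ to the initial spin direction is cos²(θ/2); spin-down is sin²(θ/2).
θ = 45°, so P = sin²(22.5°) ≈ 0.146.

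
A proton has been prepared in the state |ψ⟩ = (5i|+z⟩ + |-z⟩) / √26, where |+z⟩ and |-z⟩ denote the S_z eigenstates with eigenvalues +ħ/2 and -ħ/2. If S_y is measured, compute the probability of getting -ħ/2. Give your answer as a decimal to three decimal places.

|-y⟩ = (|+z⟩ - i|-z⟩)/√2, so ⟨-y|ψ⟩ = (6i) / (√2·√26).
P = |6i|² / 52 = 36/52.

0.692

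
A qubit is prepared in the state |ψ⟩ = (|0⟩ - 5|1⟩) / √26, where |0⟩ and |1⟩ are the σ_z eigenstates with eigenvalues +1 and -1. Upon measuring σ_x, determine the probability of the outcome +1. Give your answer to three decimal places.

|+x⟩ = (|0⟩ + |1⟩)/√2, so ⟨+x|ψ⟩ = (-4) / (√2·√26).
P = |-4|² / 52 = 16/52.

0.308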